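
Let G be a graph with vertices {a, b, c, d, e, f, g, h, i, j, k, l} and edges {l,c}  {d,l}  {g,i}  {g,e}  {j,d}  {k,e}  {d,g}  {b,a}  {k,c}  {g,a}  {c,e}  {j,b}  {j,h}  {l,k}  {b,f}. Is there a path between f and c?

Yes

From f we can reach a, b, c, d, e, f, g, h, i, j, k, l, which includes c.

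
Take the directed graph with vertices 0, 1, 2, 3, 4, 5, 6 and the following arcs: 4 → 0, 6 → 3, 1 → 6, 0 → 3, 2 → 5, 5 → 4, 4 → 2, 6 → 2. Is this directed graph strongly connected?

There is no directed path from 6 to 1, so the graph is not strongly connected.

No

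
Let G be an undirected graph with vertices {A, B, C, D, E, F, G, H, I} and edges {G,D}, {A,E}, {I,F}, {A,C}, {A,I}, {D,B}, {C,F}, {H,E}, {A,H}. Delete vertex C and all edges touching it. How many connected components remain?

2

With C gone, the remaining components are: {B, D, G}; {A, E, F, H, I}.
That is 2 components.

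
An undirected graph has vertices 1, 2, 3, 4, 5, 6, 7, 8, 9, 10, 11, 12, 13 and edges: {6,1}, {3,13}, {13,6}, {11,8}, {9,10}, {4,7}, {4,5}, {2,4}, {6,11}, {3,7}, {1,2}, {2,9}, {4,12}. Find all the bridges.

10-9, 11-6, 11-8, 12-4, 2-9, 4-5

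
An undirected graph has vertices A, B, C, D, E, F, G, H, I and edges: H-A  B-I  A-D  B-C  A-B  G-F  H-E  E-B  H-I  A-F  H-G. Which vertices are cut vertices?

Removing A increases the component count from 1 to 2, so A is a cut vertex.
Removing B increases the component count from 1 to 2, so B is a cut vertex.
By contrast removing H leaves 1 component; it is not a cut vertex. No other vertex is a cut vertex either.

A, B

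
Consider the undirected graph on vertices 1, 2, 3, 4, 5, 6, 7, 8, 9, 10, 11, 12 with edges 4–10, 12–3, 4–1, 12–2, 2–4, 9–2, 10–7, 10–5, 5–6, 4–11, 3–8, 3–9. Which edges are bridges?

1-4, 10-4, 10-5, 10-7, 11-4, 2-4, 3-8, 5-6

The edges on the cycle 12-3-9-2-12 are not bridges since each lies on that cycle.
But removing 2–4 disconnects 2 from 4; removing 7–10 disconnects 7 from 10; removing 4–10 disconnects 4 from 10; removing 5–10 disconnects 5 from 10 — these are bridges.
In total 8 edges are bridges.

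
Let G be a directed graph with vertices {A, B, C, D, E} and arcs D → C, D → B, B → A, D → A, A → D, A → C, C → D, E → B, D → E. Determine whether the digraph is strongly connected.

Yes

From B we can reach every vertex (A, B, C, D, E), and every vertex can reach B (A, B, C, D, E). So the whole graph is one strongly connected component.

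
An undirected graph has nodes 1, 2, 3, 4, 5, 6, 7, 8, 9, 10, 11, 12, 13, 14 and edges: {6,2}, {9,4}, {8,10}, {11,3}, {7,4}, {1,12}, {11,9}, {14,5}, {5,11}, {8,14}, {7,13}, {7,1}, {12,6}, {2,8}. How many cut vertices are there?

Removing 7 increases the component count from 1 to 2, so 7 is a cut vertex.
Removing 8 increases the component count from 1 to 2, so 8 is a cut vertex.
Removing 11 increases the component count from 1 to 2, so 11 is a cut vertex.
By contrast removing 14 leaves 1 component; it is not a cut vertex. No other vertex is a cut vertex either.

3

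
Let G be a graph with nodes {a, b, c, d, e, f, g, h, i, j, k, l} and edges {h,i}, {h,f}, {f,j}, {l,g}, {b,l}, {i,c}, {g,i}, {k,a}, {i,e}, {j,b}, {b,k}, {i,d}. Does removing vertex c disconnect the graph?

Deleting c leaves 1 component (was 1), so c is not a cut vertex.

No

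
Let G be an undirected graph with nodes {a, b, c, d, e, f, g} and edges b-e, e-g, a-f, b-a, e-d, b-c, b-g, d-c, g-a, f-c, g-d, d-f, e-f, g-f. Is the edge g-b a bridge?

No

After removing g-b, the path g-e-b still connects them, so the edge is not a bridge.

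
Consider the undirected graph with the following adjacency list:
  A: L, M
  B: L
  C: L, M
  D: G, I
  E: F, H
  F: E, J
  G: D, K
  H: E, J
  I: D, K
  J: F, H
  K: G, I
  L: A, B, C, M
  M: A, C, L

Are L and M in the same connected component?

Yes

From L we can reach A, B, C, L, M, which includes M.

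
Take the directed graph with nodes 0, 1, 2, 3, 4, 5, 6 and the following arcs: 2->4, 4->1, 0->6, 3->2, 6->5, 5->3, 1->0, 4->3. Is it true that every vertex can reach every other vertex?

From 1 we can reach every vertex (0, 1, 2, 3, 4, 5, 6), and every vertex can reach 1 (0, 1, 2, 3, 4, 5, 6). So the whole graph is one strongly connected component.

Yes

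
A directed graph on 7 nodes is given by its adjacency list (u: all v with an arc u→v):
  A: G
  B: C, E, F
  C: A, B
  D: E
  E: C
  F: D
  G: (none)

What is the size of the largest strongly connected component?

5

{B, C, D, E, F} are all mutually reachable — one SCC of size 5.
{G} is an SCC by itself.
{A} is an SCC by itself.
The largest has 5 vertices.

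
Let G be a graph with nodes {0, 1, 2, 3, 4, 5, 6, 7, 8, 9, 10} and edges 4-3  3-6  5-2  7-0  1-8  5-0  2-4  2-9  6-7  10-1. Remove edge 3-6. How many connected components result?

3 and 6 are still connected via 3-4-2-5-0-7-6, so the component count stays at 2.

2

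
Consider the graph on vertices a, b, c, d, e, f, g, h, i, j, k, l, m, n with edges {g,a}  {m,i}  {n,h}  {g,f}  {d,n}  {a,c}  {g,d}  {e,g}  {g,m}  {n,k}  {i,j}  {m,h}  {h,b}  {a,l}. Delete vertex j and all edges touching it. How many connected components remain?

With j gone, the remaining components are: {a, b, c, d, e, f, g, h, i, k, l, m, n}.
That is 1 component.

1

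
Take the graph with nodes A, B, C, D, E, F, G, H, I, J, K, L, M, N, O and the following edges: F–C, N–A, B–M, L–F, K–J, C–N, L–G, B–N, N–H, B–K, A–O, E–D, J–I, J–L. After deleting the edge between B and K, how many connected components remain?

2

B and K are still connected via B-N-C-F-L-J-K, so the component count stays at 2.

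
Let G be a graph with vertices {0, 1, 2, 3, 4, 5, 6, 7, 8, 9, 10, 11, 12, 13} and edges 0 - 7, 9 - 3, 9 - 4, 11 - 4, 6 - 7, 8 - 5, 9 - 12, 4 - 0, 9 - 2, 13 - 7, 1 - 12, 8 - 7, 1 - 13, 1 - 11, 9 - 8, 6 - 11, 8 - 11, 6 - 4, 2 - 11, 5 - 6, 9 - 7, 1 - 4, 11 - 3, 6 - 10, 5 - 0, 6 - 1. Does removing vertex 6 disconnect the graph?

Yes

Deleting 6 raises the number of components from 1 to 2, so 6 is a cut vertex.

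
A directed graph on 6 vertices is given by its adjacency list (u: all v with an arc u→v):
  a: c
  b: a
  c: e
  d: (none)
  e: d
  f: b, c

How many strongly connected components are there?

6

{e} is an SCC by itself.
{c} is an SCC by itself.
{d} is an SCC by itself.
{a} is an SCC by itself.
{f} is an SCC by itself.
(and 1 more singleton SCC)
That gives 6 strongly connected components.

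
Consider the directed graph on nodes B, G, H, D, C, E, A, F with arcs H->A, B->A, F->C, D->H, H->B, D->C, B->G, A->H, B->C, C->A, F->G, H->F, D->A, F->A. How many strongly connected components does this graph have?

4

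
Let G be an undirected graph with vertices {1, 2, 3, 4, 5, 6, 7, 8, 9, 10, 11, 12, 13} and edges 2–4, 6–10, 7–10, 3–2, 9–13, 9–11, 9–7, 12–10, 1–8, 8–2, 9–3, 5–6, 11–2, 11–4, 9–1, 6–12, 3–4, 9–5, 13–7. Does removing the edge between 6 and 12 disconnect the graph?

No

After removing 6–12, the path 6-10-12 still connects them, so the edge is not a bridge.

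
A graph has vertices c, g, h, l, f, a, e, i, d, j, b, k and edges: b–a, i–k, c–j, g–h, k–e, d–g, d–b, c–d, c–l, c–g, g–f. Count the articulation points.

5

Removing b increases the component count from 2 to 3, so b is a cut vertex.
Removing c increases the component count from 2 to 4, so c is a cut vertex.
Removing d increases the component count from 2 to 3, so d is a cut vertex.
Likewise g, k are cut vertices.
By contrast removing l leaves 2 components; it is not a cut vertex. No other vertex is a cut vertex either.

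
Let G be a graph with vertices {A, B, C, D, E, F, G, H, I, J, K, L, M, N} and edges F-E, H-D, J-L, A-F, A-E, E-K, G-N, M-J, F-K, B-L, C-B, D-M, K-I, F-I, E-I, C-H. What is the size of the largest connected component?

7

Starting from G we can reach G, N. That is one component of size 2.
Starting from A we can reach A, E, F, I, K. That is one component of size 5.
Starting from B we can reach B, C, D, H, J, L, M. That is one component of size 7.
The largest has 7 vertices.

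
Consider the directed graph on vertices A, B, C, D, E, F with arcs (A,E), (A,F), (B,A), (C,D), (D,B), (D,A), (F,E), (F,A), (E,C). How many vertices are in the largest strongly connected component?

{A, B, C, D, E, F} are all mutually reachable — one SCC of size 6.
The largest has 6 vertices.

6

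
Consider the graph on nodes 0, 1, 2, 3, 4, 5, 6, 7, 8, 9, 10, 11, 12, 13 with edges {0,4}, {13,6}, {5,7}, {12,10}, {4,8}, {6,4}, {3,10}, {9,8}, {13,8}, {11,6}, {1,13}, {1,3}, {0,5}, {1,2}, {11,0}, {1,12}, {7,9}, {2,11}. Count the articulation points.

Removing 1 increases the component count from 1 to 2, so 1 is a cut vertex.
By contrast removing 10 leaves 1 component; it is not a cut vertex. No other vertex is a cut vertex either.

1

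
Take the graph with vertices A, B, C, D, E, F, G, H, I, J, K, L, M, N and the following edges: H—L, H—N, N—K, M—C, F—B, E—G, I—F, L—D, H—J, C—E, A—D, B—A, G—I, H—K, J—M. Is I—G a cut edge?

After removing I—G, the path I-F-B-A-D-L-H-J-M-C-E-G still connects them, so the edge is not a bridge.

No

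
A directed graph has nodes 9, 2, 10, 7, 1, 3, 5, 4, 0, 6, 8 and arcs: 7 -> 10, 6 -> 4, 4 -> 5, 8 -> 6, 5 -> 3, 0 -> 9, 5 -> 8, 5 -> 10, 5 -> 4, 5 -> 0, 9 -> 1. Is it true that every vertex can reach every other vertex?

No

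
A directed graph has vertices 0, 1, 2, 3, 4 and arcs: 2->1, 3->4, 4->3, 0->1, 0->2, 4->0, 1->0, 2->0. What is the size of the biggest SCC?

3

{0, 1, 2} are all mutually reachable — one SCC of size 3.
{3, 4} are all mutually reachable — one SCC of size 2.
The largest has 3 vertices.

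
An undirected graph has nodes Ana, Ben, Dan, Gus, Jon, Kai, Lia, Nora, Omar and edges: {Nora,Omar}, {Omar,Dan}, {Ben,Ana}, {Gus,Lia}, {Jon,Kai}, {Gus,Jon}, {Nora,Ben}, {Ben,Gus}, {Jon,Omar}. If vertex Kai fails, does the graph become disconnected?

Deleting Kai leaves 1 component (was 1), so Kai is not a cut vertex.

No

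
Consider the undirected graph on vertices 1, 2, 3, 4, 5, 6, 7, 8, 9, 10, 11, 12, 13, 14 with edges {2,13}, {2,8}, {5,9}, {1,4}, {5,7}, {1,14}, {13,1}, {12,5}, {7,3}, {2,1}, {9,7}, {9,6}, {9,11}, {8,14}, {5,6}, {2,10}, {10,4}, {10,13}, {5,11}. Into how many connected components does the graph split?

2

Starting from 1 we can reach 1, 2, 4, 8, 10, 13, 14. That is one component of size 7.
Starting from 3 we can reach 3, 5, 6, 7, 9, 11, 12. That is one component of size 7.
Total: 2 components.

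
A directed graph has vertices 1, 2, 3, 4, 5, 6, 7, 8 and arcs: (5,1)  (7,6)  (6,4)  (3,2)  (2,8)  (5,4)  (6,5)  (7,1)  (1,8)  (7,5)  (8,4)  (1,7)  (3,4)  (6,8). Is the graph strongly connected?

There is no directed path from 5 to 2, so the graph is not strongly connected.

No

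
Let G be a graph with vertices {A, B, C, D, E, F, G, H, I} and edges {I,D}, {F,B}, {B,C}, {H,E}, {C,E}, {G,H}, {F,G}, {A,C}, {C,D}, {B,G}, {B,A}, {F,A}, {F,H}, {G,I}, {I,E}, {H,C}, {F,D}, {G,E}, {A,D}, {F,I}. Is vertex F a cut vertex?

Deleting F leaves 1 component (was 1) (its neighbors A, B, D, G, H, I remain connected to each other), so F is not a cut vertex.

No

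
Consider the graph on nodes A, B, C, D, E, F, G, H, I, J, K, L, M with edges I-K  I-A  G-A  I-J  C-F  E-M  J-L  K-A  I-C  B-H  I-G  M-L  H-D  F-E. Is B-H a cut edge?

Yes

Removing B-H leaves no path between B and H: the component count goes from 2 to 3. So it is a bridge.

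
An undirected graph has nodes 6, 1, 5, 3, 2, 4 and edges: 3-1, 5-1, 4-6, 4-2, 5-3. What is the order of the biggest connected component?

3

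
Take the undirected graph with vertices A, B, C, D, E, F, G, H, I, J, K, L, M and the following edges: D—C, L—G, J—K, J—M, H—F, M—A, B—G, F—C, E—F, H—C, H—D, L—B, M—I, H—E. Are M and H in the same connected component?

The component containing M is {A, I, J, K, M}, and H is not in it.

No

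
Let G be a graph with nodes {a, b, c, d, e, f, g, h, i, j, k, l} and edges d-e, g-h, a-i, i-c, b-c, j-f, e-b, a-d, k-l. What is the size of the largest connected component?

6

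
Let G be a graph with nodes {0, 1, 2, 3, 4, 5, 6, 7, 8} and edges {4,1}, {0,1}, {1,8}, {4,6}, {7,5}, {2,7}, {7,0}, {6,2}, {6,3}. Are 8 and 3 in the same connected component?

From 8 we can reach 0, 1, 2, 3, 4, 5, 6, 7, 8, which includes 3.

Yes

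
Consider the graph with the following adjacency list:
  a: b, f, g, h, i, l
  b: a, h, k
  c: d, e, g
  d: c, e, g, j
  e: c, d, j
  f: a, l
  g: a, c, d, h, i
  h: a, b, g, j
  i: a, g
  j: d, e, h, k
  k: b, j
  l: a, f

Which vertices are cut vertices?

a

Removing a increases the component count from 1 to 2, so a is a cut vertex.
By contrast removing k leaves 1 component; it is not a cut vertex. No other vertex is a cut vertex either.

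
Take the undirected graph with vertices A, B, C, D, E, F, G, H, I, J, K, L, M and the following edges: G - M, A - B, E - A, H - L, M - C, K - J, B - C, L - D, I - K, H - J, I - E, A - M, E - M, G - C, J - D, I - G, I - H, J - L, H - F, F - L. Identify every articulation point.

I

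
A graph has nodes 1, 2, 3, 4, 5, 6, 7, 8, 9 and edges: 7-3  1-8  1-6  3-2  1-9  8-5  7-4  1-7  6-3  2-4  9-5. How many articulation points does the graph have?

1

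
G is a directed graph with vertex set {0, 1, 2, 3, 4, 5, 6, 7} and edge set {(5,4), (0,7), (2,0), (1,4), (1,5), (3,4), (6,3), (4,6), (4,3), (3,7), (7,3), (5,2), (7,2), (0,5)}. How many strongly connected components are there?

2

{0, 2, 3, 4, 5, 6, 7} are all mutually reachable — one SCC of size 7.
{1} is an SCC by itself.
That gives 2 strongly connected components.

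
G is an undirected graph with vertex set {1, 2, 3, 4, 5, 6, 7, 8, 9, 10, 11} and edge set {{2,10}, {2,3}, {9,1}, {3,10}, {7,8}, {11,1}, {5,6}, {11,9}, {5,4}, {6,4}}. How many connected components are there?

Starting from 7 we can reach 7, 8. That is one component of size 2.
Starting from 2 we can reach 2, 3, 10. That is one component of size 3.
Starting from 4 we can reach 4, 5, 6. That is one component of size 3.
Starting from 1 we can reach 1, 9, 11. That is one component of size 3.
Total: 4 components.

4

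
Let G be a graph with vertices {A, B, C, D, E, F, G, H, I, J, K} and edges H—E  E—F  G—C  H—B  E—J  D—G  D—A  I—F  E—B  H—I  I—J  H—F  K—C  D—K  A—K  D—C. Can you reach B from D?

No

The component containing D is {A, C, D, G, K}, and B is not in it.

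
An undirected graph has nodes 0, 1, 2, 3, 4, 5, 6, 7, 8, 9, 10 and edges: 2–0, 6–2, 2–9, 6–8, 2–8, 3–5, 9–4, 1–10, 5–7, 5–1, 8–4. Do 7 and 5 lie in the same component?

Yes

From 7 we can reach 1, 3, 5, 7, 10, which includes 5.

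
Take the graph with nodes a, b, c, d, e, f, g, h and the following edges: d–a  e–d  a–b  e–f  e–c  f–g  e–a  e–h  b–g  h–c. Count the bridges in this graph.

0

The edges on the cycle e-h-c-e are not bridges since each lies on that cycle.
Every edge lies on some cycle, so there are no bridges.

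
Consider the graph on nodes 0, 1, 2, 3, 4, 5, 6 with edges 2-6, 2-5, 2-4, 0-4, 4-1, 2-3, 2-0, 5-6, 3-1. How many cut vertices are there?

1

Removing 2 increases the component count from 1 to 2, so 2 is a cut vertex.
By contrast removing 3 leaves 1 component; it is not a cut vertex. No other vertex is a cut vertex either.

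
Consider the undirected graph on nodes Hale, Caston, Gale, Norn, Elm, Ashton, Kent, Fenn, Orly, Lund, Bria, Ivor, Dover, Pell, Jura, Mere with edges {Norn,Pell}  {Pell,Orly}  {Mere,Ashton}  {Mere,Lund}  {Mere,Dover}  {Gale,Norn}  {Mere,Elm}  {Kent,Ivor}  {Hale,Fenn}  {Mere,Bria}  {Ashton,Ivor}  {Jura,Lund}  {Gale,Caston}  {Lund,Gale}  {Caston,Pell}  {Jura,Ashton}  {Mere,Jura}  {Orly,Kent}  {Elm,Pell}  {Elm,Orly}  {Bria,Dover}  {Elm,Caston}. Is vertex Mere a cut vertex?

Yes

Deleting Mere raises the number of components from 2 to 3, so Mere is a cut vertex.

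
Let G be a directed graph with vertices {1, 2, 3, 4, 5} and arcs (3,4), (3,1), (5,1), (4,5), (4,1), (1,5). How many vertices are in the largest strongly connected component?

{1, 5} are all mutually reachable — one SCC of size 2.
{2} is an SCC by itself.
{4} is an SCC by itself.
{3} is an SCC by itself.
The largest has 2 vertices.

2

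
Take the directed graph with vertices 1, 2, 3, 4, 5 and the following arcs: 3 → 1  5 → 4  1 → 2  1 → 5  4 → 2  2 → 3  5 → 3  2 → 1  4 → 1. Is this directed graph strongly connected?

From 1 we can reach every vertex (1, 2, 3, 4, 5), and every vertex can reach 1 (1, 2, 3, 4, 5). So the whole graph is one strongly connected component.

Yes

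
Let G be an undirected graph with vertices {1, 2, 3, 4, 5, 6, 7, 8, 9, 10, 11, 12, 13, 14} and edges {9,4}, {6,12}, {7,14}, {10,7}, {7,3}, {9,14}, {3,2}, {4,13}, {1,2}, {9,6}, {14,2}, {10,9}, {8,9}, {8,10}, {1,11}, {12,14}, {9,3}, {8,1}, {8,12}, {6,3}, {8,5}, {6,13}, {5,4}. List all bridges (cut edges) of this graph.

1-11

The edges on the cycle 8-5-4-9-8 are not bridges since each lies on that cycle.
But removing 11 - 1 disconnects 11 from 1 — this is a bridge.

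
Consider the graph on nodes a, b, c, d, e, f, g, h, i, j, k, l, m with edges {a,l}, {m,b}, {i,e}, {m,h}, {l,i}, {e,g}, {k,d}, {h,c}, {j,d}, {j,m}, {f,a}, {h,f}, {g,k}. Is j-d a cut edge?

No

After removing j-d, the path j-m-h-f-a-l-i-e-g-k-d still connects them, so the edge is not a bridge.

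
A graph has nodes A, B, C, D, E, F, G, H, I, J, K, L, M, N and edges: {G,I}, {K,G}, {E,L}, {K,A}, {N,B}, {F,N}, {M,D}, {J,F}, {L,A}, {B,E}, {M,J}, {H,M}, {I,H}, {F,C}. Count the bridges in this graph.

The edges on the cycle K-G-I-H-M-J-F-N-B-E-L-A-K are not bridges since each lies on that cycle.
But removing C - F disconnects C from F; removing M - D disconnects M from D — these are bridges.
That makes 2 bridges.

2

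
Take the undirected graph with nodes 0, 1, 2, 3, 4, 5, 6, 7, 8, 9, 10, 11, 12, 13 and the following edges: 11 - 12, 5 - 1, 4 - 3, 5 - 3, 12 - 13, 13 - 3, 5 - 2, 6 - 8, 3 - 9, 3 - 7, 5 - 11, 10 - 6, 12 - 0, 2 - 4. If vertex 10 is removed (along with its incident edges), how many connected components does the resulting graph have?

2

With 10 gone, the remaining components are: {6, 8}; {0, 1, 2, 3, 4, 5, 7, 9, 11, 12, 13}.
That is 2 components.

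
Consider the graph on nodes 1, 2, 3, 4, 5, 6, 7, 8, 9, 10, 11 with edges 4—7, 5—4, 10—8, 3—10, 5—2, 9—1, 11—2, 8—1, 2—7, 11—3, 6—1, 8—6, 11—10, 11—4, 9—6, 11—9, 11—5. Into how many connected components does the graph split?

Starting from 1 we can reach 1, 2, 3, 4, 5, 6, 7, 8, 9, 10, 11. That is one component of size 11.
Total: 1 component.

1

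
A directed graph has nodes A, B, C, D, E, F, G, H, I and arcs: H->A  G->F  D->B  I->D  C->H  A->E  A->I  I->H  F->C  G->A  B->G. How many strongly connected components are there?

2

{A, B, C, D, F, G, H, I} are all mutually reachable — one SCC of size 8.
{E} is an SCC by itself.
That gives 2 strongly connected components.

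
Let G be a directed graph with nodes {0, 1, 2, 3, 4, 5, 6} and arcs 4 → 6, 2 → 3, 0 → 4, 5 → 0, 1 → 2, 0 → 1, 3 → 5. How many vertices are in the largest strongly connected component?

{0, 1, 2, 3, 5} are all mutually reachable — one SCC of size 5.
{6} is an SCC by itself.
{4} is an SCC by itself.
The largest has 5 vertices.

5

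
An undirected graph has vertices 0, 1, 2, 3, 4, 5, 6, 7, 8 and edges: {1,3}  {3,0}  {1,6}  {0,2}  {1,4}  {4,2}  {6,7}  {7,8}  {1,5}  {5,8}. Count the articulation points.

1

Removing 1 increases the component count from 1 to 2, so 1 is a cut vertex.
By contrast removing 3 leaves 1 component; it is not a cut vertex. No other vertex is a cut vertex either.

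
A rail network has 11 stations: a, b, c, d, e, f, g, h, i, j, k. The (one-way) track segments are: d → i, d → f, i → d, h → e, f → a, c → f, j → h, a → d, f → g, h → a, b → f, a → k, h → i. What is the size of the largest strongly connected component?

4

{a, d, f, i} are all mutually reachable — one SCC of size 4.
{k} is an SCC by itself.
{e} is an SCC by itself.
{c} is an SCC by itself.
{g} is an SCC by itself.
(and 3 more singleton SCCs)
The largest has 4 vertices.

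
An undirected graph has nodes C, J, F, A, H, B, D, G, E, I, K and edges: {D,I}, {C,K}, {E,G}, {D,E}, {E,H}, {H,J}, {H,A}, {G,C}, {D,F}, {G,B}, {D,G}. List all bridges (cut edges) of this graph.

A-H, B-G, C-G, C-K, D-F, D-I, E-H, H-J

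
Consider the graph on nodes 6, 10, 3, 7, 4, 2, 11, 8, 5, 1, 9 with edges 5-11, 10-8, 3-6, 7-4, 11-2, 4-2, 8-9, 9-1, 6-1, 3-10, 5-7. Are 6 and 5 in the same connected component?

No

The component containing 6 is {1, 3, 6, 8, 9, 10}, and 5 is not in it.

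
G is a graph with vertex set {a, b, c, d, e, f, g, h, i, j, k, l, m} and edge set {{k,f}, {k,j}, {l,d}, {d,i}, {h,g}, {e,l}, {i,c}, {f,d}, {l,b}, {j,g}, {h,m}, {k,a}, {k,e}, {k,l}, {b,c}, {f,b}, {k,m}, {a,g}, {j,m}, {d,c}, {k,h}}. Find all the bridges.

The edges on the cycle k-a-g-h-k are not bridges since each lies on that cycle.
Every edge lies on some cycle, so there are no bridges.

none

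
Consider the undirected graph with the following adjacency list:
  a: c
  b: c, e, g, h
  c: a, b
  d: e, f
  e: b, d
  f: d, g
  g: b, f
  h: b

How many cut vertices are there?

2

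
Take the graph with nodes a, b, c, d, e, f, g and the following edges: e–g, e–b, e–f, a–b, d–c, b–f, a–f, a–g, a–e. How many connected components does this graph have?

2

Starting from c we can reach c, d. That is one component of size 2.
Starting from a we can reach a, b, e, f, g. That is one component of size 5.
Total: 2 components.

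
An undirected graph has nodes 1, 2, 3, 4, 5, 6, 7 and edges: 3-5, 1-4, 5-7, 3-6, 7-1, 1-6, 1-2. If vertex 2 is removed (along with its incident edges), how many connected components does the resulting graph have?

With 2 gone, the remaining components are: {1, 3, 4, 5, 6, 7}.
That is 1 component.

1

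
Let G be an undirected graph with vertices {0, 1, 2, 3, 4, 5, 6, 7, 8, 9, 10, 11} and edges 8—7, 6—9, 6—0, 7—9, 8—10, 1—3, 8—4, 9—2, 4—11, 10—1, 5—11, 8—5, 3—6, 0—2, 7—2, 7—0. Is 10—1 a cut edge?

No

After removing 10—1, the path 10-8-7-0-6-3-1 still connects them, so the edge is not a bridge.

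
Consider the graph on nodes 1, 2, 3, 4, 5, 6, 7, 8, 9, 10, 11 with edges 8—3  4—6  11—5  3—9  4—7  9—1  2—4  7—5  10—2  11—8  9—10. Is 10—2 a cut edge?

No

After removing 10—2, the path 10-9-3-8-11-5-7-4-2 still connects them, so the edge is not a bridge.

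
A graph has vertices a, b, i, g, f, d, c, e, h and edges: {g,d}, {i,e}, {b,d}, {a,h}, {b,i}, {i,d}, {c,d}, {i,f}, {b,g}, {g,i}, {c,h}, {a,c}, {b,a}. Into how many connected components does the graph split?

Starting from a we can reach a, b, c, d, e, f, g, h, i. That is one component of size 9.
Total: 1 component.

1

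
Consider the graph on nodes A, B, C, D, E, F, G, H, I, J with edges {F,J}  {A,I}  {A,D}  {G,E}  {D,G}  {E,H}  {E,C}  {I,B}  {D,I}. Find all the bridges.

The edges on the cycle A-D-I-A are not bridges since each lies on that cycle.
But removing G—D disconnects G from D; removing I—B disconnects I from B; removing G—E disconnects G from E; removing F—J disconnects F from J — these are bridges.
In total 6 edges are bridges.

B-I, C-E, D-G, E-G, E-H, F-J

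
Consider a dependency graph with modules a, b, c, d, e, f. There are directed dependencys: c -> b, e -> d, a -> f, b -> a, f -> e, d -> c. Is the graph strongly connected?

From e we can reach every vertex (a, b, c, d, e, f), and every vertex can reach e (a, b, c, d, e, f). So the whole graph is one strongly connected component.

Yes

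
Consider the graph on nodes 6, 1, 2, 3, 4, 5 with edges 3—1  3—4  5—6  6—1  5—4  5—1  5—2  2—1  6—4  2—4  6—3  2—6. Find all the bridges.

none

The edges on the cycle 2-6-3-1-2 are not bridges since each lies on that cycle.
Every edge lies on some cycle, so there are no bridges.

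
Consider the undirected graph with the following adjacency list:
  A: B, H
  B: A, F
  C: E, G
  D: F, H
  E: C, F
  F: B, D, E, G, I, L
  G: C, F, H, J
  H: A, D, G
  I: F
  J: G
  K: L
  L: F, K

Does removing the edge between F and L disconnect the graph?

Removing F-L leaves no path between F and L: the component count goes from 1 to 2. So it is a bridge.

Yes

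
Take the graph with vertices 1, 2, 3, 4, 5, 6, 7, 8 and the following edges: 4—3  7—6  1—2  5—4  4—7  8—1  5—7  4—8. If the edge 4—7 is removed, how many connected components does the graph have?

4 and 7 are still connected via 4-5-7, so the component count stays at 1.

1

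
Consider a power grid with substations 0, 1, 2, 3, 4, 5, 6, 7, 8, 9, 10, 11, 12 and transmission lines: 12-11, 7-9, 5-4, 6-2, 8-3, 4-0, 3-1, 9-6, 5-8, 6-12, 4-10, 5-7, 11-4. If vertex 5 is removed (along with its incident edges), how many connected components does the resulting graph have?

2

With 5 gone, the remaining components are: {1, 3, 8}; {0, 2, 4, 6, 7, 9, 10, 11, 12}.
That is 2 components.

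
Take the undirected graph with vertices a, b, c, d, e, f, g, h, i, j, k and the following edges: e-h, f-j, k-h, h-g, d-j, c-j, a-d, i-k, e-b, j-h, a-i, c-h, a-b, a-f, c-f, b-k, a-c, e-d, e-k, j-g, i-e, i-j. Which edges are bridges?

none

The edges on the cycle a-i-e-k-h-c-a are not bridges since each lies on that cycle.
Every edge lies on some cycle, so there are no bridges.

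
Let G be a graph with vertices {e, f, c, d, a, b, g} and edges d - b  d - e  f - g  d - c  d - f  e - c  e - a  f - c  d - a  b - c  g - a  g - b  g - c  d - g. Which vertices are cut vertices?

none

Removing a, for instance, still leaves 1 component. No single vertex removal increases the component count — the graph has no articulation points.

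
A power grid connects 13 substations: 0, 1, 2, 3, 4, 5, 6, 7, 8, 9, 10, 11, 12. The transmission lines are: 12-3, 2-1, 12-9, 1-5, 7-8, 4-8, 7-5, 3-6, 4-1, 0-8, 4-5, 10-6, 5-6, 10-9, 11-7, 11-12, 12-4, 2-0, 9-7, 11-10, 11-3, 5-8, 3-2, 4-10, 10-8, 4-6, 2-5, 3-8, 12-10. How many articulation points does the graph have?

0

Removing 7, for instance, still leaves 1 component. No single vertex removal increases the component count — the graph has no articulation points.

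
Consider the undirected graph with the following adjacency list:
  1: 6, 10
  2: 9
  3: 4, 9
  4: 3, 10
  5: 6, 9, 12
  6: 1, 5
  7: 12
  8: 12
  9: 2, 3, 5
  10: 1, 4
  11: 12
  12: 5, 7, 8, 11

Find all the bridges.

The edges on the cycle 10-1-6-5-9-3-4-10 are not bridges since each lies on that cycle.
But removing 7-12 disconnects 7 from 12; removing 5-12 disconnects 5 from 12; removing 8-12 disconnects 8 from 12; removing 2-9 disconnects 2 from 9 — these are bridges.
In total 5 edges are bridges.

11-12, 12-5, 12-7, 12-8, 2-9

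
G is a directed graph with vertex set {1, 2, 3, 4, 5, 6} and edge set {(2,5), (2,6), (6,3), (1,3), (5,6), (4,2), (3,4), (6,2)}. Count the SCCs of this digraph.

2

{2, 3, 4, 5, 6} are all mutually reachable — one SCC of size 5.
{1} is an SCC by itself.
That gives 2 strongly connected components.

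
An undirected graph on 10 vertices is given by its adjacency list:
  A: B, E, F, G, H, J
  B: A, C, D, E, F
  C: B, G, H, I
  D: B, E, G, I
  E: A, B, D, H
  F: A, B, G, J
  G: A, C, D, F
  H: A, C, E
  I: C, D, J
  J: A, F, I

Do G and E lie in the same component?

From G we can reach A, B, C, D, E, F, G, H, I, J, which includes E.

Yes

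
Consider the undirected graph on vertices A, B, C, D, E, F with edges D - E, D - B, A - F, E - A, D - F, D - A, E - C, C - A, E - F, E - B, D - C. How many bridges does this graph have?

0

The edges on the cycle E-A-F-E are not bridges since each lies on that cycle.
Every edge lies on some cycle, so there are no bridges.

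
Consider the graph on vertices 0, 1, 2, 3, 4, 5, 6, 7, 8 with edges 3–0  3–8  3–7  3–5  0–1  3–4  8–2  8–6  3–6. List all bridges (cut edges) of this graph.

The edges on the cycle 3-8-6-3 are not bridges since each lies on that cycle.
But removing 8–2 disconnects 8 from 2; removing 3–0 disconnects 3 from 0; removing 0–1 disconnects 0 from 1; removing 3–4 disconnects 3 from 4 — these are bridges.
In total 6 edges are bridges.

0-1, 0-3, 2-8, 3-4, 3-5, 3-7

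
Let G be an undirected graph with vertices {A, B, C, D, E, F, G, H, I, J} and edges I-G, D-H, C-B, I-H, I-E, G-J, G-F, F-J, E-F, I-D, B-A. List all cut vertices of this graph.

B, I

Removing B increases the component count from 2 to 3, so B is a cut vertex.
Removing I increases the component count from 2 to 3, so I is a cut vertex.
By contrast removing D leaves 2 components; it is not a cut vertex. No other vertex is a cut vertex either.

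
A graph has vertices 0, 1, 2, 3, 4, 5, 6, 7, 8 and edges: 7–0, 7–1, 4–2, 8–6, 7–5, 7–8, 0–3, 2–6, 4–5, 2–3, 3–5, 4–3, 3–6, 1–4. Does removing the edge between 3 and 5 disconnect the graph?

No

After removing 3–5, the path 3-4-5 still connects them, so the edge is not a bridge.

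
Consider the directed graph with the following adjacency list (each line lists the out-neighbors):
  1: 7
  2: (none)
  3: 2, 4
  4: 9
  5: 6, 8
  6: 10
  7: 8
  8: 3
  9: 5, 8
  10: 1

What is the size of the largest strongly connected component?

{1, 3, 4, 5, 6, 7, 8, 9, 10} are all mutually reachable — one SCC of size 9.
{2} is an SCC by itself.
The largest has 9 vertices.

9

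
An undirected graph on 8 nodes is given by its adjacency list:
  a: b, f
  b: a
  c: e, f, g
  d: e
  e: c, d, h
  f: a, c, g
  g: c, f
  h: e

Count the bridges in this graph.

5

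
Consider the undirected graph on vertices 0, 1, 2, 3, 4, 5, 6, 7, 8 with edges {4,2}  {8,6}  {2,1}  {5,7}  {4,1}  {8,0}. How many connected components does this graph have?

3 is isolated — a component by itself.
Starting from 5 we can reach 5, 7. That is one component of size 2.
Starting from 1 we can reach 1, 2, 4. That is one component of size 3.
Starting from 0 we can reach 0, 6, 8. That is one component of size 3.
Total: 4 components.

4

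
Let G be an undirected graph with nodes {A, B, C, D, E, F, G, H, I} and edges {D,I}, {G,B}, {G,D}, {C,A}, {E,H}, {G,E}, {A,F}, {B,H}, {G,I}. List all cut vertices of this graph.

Removing A increases the component count from 2 to 3, so A is a cut vertex.
Removing G increases the component count from 2 to 3, so G is a cut vertex.
By contrast removing H leaves 2 components; it is not a cut vertex. No other vertex is a cut vertex either.

A, G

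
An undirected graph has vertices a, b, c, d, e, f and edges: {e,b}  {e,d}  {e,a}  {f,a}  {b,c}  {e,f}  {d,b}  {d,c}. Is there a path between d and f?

Yes

From d we can reach a, b, c, d, e, f, which includes f.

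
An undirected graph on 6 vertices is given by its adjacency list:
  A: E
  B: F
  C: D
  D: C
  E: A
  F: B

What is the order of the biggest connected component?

Starting from B we can reach B, F. That is one component of size 2.
Starting from A we can reach A, E. That is one component of size 2.
Starting from C we can reach C, D. That is one component of size 2.
The largest has 2 vertices.

2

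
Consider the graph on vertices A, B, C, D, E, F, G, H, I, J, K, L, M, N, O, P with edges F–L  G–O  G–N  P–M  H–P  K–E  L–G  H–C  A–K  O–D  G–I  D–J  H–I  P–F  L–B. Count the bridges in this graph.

9

The edges on the cycle H-P-F-L-G-I-H are not bridges since each lies on that cycle.
But removing D–O disconnects D from O; removing G–O disconnects G from O; removing A–K disconnects A from K; removing B–L disconnects B from L — these are bridges.
In total 9 edges are bridges.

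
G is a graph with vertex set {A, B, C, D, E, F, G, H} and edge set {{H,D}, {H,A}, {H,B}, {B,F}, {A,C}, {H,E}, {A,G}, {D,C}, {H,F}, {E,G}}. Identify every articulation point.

Removing H increases the component count from 1 to 2, so H is a cut vertex.
By contrast removing C leaves 1 component; it is not a cut vertex. No other vertex is a cut vertex either.

H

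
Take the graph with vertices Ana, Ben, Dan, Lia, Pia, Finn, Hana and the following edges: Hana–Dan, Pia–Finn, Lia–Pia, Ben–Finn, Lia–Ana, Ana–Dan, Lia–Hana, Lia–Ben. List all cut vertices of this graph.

Lia

Removing Lia increases the component count from 1 to 2, so Lia is a cut vertex.
By contrast removing Hana leaves 1 component; it is not a cut vertex. No other vertex is a cut vertex either.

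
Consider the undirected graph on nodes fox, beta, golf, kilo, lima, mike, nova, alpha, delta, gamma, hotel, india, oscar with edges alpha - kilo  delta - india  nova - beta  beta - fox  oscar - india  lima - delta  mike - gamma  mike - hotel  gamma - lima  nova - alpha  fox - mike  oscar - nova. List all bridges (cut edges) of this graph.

alpha-kilo, alpha-nova, hotel-mike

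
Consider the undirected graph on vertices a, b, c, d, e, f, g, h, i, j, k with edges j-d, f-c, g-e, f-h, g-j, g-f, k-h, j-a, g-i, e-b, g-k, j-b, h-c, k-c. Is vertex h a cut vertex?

Deleting h leaves 1 component (was 1) (its neighbors c, f, k remain connected to each other), so h is not a cut vertex.

No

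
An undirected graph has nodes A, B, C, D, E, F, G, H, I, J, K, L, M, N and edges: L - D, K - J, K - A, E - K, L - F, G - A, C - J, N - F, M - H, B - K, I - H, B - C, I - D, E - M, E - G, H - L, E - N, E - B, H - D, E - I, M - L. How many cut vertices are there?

1

Removing E increases the component count from 1 to 2, so E is a cut vertex.
By contrast removing H leaves 1 component; it is not a cut vertex. No other vertex is a cut vertex either.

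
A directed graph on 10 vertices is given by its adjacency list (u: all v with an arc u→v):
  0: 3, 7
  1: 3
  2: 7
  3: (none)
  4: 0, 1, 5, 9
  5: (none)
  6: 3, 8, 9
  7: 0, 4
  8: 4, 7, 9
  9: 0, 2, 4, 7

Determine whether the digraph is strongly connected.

No

There is no directed path from 5 to 8, so the graph is not strongly connected.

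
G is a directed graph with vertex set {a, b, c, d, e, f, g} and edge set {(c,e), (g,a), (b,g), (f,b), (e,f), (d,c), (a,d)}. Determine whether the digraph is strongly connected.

Yes

From c we can reach every vertex (a, b, c, d, e, f, g), and every vertex can reach c (a, b, c, d, e, f, g). So the whole graph is one strongly connected component.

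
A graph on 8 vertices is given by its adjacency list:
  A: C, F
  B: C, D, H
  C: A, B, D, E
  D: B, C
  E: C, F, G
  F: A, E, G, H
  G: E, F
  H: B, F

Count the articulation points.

0

Removing H, for instance, still leaves 1 component. No single vertex removal increases the component count — the graph has no articulation points.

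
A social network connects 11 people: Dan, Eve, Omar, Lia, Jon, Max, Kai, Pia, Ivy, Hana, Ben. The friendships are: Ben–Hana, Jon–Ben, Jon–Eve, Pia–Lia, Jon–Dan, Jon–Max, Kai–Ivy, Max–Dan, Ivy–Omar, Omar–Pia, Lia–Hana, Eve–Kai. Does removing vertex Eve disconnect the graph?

Deleting Eve leaves 1 component (was 1) (its neighbors Jon, Kai remain connected to each other), so Eve is not a cut vertex.

No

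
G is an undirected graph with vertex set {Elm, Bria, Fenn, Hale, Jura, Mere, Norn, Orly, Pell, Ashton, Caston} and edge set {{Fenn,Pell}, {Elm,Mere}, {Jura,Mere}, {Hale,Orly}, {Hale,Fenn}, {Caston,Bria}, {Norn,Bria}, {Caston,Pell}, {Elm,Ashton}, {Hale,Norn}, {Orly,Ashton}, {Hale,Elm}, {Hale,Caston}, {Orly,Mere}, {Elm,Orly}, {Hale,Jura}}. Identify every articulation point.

Removing Hale increases the component count from 1 to 2, so Hale is a cut vertex.
By contrast removing Bria leaves 1 component; it is not a cut vertex. No other vertex is a cut vertex either.

Hale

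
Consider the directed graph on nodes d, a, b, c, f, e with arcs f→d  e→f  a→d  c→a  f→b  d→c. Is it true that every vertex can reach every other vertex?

There is no directed path from f to e, so the graph is not strongly connected.

No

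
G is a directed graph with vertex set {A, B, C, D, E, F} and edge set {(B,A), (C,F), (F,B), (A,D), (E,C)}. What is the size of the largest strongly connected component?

1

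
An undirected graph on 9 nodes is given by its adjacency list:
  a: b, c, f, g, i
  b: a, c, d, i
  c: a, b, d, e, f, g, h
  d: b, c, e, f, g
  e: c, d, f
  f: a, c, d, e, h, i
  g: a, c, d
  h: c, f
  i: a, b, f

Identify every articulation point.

none

Removing d, for instance, still leaves 1 component. No single vertex removal increases the component count — the graph has no articulation points.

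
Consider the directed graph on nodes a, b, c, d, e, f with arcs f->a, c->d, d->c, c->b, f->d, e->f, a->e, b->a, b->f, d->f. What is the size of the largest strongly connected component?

{a, b, c, d, e, f} are all mutually reachable — one SCC of size 6.
The largest has 6 vertices.

6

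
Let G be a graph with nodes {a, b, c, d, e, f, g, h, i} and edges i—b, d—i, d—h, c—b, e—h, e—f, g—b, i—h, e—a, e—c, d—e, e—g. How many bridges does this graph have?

The edges on the cycle d-e-g-b-i-d are not bridges since each lies on that cycle.
But removing f—e disconnects f from e; removing a—e disconnects a from e — these are bridges.
That makes 2 bridges.

2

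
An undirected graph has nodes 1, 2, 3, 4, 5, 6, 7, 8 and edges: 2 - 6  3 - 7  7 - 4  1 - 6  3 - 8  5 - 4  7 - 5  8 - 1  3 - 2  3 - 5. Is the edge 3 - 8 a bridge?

No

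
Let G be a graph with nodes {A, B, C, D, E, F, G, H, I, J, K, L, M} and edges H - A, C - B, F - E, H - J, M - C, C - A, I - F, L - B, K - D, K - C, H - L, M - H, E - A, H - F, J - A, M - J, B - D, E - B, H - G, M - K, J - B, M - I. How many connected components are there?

1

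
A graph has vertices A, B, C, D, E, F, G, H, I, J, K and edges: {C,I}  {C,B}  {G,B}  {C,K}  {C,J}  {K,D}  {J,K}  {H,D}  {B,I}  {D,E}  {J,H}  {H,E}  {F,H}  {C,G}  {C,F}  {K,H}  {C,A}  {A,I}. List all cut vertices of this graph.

C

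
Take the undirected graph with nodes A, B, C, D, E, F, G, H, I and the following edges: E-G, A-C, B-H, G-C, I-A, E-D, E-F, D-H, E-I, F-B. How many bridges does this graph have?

The edges on the cycle E-I-A-C-G-E are not bridges since each lies on that cycle.
Every edge lies on some cycle, so there are no bridges.

0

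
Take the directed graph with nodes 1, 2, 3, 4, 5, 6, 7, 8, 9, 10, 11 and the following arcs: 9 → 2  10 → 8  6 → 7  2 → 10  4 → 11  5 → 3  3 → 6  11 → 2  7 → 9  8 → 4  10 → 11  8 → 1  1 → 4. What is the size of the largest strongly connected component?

{1, 2, 4, 8, 10, 11} are all mutually reachable — one SCC of size 6.
{3} is an SCC by itself.
{7} is an SCC by itself.
{6} is an SCC by itself.
{9} is an SCC by itself.
(and 1 more singleton SCC)
The largest has 6 vertices.

6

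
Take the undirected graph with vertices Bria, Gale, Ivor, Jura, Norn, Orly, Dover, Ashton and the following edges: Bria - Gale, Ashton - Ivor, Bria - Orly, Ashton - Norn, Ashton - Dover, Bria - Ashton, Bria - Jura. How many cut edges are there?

7

removing Orly - Bria disconnects Orly from Bria; removing Dover - Ashton disconnects Dover from Ashton; removing Norn - Ashton disconnects Norn from Ashton; removing Ivor - Ashton disconnects Ivor from Ashton — these are bridges.
In total 7 edges are bridges.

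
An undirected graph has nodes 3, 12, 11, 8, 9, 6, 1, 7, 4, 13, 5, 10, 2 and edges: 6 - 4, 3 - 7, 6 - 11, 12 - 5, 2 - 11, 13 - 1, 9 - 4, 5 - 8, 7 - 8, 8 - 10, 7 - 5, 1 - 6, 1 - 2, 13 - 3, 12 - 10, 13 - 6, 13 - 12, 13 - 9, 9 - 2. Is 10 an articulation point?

No

Deleting 10 leaves 1 component (was 1) (its neighbors 8, 12 remain connected to each other), so 10 is not a cut vertex.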